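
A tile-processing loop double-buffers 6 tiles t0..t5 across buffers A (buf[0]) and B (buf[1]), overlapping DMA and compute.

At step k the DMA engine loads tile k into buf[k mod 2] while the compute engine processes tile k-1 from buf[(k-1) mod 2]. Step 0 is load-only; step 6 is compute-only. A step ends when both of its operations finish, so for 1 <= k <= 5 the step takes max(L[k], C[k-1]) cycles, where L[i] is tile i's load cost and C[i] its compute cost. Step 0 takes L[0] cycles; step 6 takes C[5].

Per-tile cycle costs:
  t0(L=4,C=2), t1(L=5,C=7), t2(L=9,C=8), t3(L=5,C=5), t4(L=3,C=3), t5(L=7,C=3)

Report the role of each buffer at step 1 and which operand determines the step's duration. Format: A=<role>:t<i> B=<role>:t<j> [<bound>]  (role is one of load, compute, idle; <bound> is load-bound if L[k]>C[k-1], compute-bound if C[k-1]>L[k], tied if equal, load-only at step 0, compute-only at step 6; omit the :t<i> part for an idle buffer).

step 1: A=compute:t0 B=load:t1 [load-bound]

k=0 load=t0/4c comp=- wait=4 total=4
k=1 load=t1/5c comp=t0/2c wait=5 total=9
k=2 load=t2/9c comp=t1/7c wait=9 total=18
k=3 load=t3/5c comp=t2/8c wait=8 total=26
k=4 load=t4/3c comp=t3/5c wait=5 total=31
k=5 load=t5/7c comp=t4/3c wait=7 total=38
k=6 load=- comp=t5/3c wait=3 total=41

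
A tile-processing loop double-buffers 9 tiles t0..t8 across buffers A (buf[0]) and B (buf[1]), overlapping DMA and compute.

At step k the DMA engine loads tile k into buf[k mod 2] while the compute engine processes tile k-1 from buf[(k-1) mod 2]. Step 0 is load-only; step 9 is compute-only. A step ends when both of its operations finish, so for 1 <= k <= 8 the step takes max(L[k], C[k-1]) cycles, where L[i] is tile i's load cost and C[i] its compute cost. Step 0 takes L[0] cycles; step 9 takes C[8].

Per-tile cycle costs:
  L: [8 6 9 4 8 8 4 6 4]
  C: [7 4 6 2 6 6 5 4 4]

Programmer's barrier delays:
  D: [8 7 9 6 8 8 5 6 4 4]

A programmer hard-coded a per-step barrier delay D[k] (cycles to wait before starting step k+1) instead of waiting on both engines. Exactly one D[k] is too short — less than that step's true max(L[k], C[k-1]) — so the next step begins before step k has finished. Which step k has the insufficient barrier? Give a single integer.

hazard at step 6

[0] required=L[0]=8=8 vs D=8 ok
[1] required=max(L[1]=6,C[0]=7)=7 vs D=7 ok
[2] required=max(L[2]=9,C[1]=4)=9 vs D=9 ok
[3] required=max(L[3]=4,C[2]=6)=6 vs D=6 ok
[4] required=max(L[4]=8,C[3]=2)=8 vs D=8 ok
[5] required=max(L[5]=8,C[4]=6)=8 vs D=8 ok
[6] required=max(L[6]=4,C[5]=6)=6 vs D=5 SHORT
[7] required=max(L[7]=6,C[6]=5)=6 vs D=6 ok
[8] required=max(L[8]=4,C[7]=4)=4 vs D=4 ok
[9] required=C[8]=4=4 vs D=4 ok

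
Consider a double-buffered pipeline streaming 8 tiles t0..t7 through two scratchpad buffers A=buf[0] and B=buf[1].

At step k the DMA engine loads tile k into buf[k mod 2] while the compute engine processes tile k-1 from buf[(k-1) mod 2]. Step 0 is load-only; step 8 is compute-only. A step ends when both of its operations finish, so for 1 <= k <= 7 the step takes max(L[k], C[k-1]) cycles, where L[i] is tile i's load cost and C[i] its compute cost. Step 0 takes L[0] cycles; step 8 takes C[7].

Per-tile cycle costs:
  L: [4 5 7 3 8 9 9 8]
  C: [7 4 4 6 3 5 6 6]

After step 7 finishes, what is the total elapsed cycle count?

end_cycle[7] = 56

step 0: L[0]=4 → dur=4, Σ=4 | A=load:t0 B=idle [load-only]
step 1: L[1]=5 C[0]=7 → dur=7, Σ=11 | A=compute:t0 B=load:t1 [compute-bound]
step 2: L[2]=7 C[1]=4 → dur=7, Σ=18 | A=load:t2 B=compute:t1 [load-bound]
step 3: L[3]=3 C[2]=4 → dur=4, Σ=22 | A=compute:t2 B=load:t3 [compute-bound]
step 4: L[4]=8 C[3]=6 → dur=8, Σ=30 | A=load:t4 B=compute:t3 [load-bound]
step 5: L[5]=9 C[4]=3 → dur=9, Σ=39 | A=compute:t4 B=load:t5 [load-bound]
step 6: L[6]=9 C[5]=5 → dur=9, Σ=48 | A=load:t6 B=compute:t5 [load-bound]
step 7: L[7]=8 C[6]=6 → dur=8, Σ=56 | A=compute:t6 B=load:t7 [load-bound]
step 8: C[7]=6 → dur=6, Σ=62 | A=idle B=compute:t7 [compute-only]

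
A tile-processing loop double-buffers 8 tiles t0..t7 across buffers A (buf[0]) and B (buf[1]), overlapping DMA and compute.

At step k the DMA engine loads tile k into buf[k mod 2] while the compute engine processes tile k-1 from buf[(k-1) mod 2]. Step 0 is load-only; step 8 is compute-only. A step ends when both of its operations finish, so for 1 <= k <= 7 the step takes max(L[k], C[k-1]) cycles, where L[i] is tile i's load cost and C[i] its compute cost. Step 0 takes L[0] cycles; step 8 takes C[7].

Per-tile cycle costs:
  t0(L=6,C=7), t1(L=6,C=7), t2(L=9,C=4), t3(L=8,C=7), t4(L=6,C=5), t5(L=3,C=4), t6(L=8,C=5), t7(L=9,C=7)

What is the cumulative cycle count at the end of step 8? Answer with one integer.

  0. 6=6c; end=6; A:t0 B:-
  1. max(6,7)=7c; end=13; A:t0 B:t1
  2. max(9,7)=9c; end=22; A:t2 B:t1
  3. max(8,4)=8c; end=30; A:t2 B:t3
  4. max(6,7)=7c; end=37; A:t4 B:t3
  5. max(3,5)=5c; end=42; A:t4 B:t5
  6. max(8,4)=8c; end=50; A:t6 B:t5
  7. max(9,5)=9c; end=59; A:t6 B:t7
  8. 7=7c; end=66; A:t6 B:t7

end_cycle[8] = 66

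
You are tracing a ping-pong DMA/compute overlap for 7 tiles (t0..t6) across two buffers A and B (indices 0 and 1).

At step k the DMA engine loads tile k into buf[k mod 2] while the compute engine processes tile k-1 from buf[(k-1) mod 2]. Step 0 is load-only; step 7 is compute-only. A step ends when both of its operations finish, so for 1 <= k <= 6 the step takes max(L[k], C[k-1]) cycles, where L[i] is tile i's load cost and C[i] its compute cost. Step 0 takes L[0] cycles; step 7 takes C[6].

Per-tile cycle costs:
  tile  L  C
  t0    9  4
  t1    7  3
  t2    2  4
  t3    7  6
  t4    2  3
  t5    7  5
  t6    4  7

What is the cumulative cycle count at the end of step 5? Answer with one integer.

end_cycle[5] = 39

step 0: L[0]=9 → dur=9, Σ=9 | A=load:t0 B=idle [load-only]
step 1: L[1]=7 C[0]=4 → dur=7, Σ=16 | A=compute:t0 B=load:t1 [load-bound]
step 2: L[2]=2 C[1]=3 → dur=3, Σ=19 | A=load:t2 B=compute:t1 [compute-bound]
step 3: L[3]=7 C[2]=4 → dur=7, Σ=26 | A=compute:t2 B=load:t3 [load-bound]
step 4: L[4]=2 C[3]=6 → dur=6, Σ=32 | A=load:t4 B=compute:t3 [compute-bound]
step 5: L[5]=7 C[4]=3 → dur=7, Σ=39 | A=compute:t4 B=load:t5 [load-bound]
step 6: L[6]=4 C[5]=5 → dur=5, Σ=44 | A=load:t6 B=compute:t5 [compute-bound]
step 7: C[6]=7 → dur=7, Σ=51 | A=compute:t6 B=idle [compute-only]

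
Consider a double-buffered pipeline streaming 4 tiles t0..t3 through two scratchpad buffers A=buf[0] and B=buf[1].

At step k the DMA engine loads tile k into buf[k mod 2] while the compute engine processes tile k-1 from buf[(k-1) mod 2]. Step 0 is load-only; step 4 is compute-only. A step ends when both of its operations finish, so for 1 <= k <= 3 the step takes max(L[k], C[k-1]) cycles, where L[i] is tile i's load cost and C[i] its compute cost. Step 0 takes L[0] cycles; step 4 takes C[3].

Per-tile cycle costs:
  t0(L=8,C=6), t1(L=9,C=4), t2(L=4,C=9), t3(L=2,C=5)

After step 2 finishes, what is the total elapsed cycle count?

end_cycle[2] = 21

  0. 8=8c; end=8; A:t0 B:-
  1. max(9,6)=9c; end=17; A:t0 B:t1
  2. max(4,4)=4c; end=21; A:t2 B:t1
  3. max(2,9)=9c; end=30; A:t2 B:t3
  4. 5=5c; end=35; A:t2 B:t3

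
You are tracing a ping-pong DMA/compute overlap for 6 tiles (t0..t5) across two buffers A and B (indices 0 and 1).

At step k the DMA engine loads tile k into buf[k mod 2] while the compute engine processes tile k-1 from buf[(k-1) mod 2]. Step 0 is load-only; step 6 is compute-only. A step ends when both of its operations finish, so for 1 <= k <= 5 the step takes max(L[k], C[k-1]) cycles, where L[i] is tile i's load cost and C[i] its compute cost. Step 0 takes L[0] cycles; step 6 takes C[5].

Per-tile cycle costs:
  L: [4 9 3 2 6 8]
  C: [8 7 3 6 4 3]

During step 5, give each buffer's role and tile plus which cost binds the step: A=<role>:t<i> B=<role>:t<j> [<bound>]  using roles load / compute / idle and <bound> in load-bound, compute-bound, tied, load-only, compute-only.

  0. 4=4c; end=4; A:t0 B:-
  1. max(9,8)=9c; end=13; A:t0 B:t1
  2. max(3,7)=7c; end=20; A:t2 B:t1
  3. max(2,3)=3c; end=23; A:t2 B:t3
  4. max(6,6)=6c; end=29; A:t4 B:t3
  5. max(8,4)=8c; end=37; A:t4 B:t5
  6. 3=3c; end=40; A:t4 B:t5

step 5: A=compute:t4 B=load:t5 [load-bound]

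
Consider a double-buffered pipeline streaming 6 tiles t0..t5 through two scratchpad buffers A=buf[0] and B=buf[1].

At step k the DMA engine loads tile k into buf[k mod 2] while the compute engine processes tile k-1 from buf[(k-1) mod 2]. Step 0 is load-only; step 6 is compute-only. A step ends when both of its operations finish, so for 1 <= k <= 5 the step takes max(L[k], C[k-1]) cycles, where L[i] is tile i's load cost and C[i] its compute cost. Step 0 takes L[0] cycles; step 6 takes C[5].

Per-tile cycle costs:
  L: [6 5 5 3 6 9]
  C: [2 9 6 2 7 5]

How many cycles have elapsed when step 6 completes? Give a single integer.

step 0: L[0]=6 → dur=6, Σ=6 | A=load:t0 B=idle [load-only]
step 1: L[1]=5 C[0]=2 → dur=5, Σ=11 | A=compute:t0 B=load:t1 [load-bound]
step 2: L[2]=5 C[1]=9 → dur=9, Σ=20 | A=load:t2 B=compute:t1 [compute-bound]
step 3: L[3]=3 C[2]=6 → dur=6, Σ=26 | A=compute:t2 B=load:t3 [compute-bound]
step 4: L[4]=6 C[3]=2 → dur=6, Σ=32 | A=load:t4 B=compute:t3 [load-bound]
step 5: L[5]=9 C[4]=7 → dur=9, Σ=41 | A=compute:t4 B=load:t5 [load-bound]
step 6: C[5]=5 → dur=5, Σ=46 | A=idle B=compute:t5 [compute-only]

end_cycle[6] = 46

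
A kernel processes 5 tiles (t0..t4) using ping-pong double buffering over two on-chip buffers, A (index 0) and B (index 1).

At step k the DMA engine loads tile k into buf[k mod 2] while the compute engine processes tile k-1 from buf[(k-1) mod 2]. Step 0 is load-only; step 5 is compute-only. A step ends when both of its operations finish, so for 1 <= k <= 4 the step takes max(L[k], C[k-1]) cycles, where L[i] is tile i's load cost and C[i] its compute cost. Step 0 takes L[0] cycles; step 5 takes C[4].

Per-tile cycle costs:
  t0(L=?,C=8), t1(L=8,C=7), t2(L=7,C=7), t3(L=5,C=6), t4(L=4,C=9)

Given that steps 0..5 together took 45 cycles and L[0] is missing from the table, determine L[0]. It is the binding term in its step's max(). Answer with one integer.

L[0] = 8

step 0 | dur = L[0]=? = L[0]  (unknown; binding)
step 1 | dur = max(L[1]=8, C[0]=8) = 8
step 2 | dur = max(L[2]=7, C[1]=7) = 7
step 3 | dur = max(L[3]=5, C[2]=7) = 7
step 4 | dur = max(L[4]=4, C[3]=6) = 6
step 5 | dur = C[4]=9 = 9
sum of known step durations = 37
dur[0] = total - known = 45 - 37 = 8
L[0] is the binding max in step 0, so L[0] = dur[0] = 8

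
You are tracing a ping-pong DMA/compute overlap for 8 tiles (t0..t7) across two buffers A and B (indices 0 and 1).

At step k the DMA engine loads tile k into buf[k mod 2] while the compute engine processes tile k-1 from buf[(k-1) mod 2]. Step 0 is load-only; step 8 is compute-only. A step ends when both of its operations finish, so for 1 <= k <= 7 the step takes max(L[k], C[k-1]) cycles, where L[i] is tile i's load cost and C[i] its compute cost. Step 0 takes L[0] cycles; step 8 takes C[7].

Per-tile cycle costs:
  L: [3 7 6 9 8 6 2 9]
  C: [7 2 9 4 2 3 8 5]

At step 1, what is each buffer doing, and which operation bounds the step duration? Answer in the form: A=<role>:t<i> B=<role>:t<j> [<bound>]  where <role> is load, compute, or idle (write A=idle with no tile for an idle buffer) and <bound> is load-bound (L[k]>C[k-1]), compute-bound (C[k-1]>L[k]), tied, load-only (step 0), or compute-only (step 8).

step 1: A=compute:t0 B=load:t1 [tied]

k=0 load=t0/3c comp=- wait=3 total=3
k=1 load=t1/7c comp=t0/7c wait=7 total=10
k=2 load=t2/6c comp=t1/2c wait=6 total=16
k=3 load=t3/9c comp=t2/9c wait=9 total=25
k=4 load=t4/8c comp=t3/4c wait=8 total=33
k=5 load=t5/6c comp=t4/2c wait=6 total=39
k=6 load=t6/2c comp=t5/3c wait=3 total=42
k=7 load=t7/9c comp=t6/8c wait=9 total=51
k=8 load=- comp=t7/5c wait=5 total=56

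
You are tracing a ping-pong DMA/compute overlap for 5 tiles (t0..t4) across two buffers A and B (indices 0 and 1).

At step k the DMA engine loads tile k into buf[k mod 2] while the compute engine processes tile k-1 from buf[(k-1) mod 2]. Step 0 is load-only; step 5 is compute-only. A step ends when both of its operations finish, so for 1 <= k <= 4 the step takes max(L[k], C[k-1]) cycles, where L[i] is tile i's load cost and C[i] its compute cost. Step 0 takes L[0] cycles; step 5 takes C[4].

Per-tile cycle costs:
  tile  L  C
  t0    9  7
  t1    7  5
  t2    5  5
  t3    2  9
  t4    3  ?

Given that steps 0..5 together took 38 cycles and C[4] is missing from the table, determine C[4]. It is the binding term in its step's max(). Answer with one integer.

C[4] = 3

step 0: dur = L[0]=9 = 9
step 1: dur = max(L[1]=7, C[0]=7) = 7
step 2: dur = max(L[2]=5, C[1]=5) = 5
step 3: dur = max(L[3]=2, C[2]=5) = 5
step 4: dur = max(L[4]=3, C[3]=9) = 9
step 5: dur = C[4]=? = C[4]  (unknown; binding)
sum of known step durations = 35
dur[5] = total - known = 38 - 35 = 3
C[4] is the binding max in step 5, so C[4] = dur[5] = 3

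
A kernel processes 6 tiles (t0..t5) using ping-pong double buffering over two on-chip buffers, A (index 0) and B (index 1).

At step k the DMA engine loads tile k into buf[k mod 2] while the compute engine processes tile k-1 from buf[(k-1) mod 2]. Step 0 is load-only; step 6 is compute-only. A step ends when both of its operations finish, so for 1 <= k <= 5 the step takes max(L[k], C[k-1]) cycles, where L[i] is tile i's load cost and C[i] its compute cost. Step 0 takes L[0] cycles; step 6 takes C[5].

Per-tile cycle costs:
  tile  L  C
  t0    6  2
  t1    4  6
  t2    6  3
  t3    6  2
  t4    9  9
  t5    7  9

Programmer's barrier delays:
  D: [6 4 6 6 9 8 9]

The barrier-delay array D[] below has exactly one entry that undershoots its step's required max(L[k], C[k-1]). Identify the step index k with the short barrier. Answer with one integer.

hazard at step 5

[0] required=L[0]=6=6 vs D=6 ok
[1] required=max(L[1]=4,C[0]=2)=4 vs D=4 ok
[2] required=max(L[2]=6,C[1]=6)=6 vs D=6 ok
[3] required=max(L[3]=6,C[2]=3)=6 vs D=6 ok
[4] required=max(L[4]=9,C[3]=2)=9 vs D=9 ok
[5] required=max(L[5]=7,C[4]=9)=9 vs D=8 SHORT
[6] required=C[5]=9=9 vs D=9 ok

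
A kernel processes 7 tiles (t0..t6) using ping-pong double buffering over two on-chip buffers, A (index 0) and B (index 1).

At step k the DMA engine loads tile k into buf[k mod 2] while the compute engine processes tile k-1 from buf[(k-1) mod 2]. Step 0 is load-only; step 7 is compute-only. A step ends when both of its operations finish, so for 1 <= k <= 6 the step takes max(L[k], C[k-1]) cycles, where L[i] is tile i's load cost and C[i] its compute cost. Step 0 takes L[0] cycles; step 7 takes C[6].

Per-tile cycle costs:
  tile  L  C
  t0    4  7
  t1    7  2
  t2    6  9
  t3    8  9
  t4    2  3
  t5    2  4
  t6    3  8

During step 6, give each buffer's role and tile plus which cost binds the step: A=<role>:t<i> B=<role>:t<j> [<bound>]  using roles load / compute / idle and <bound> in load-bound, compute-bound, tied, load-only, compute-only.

k=0 load=t0/4c comp=- wait=4 total=4
k=1 load=t1/7c comp=t0/7c wait=7 total=11
k=2 load=t2/6c comp=t1/2c wait=6 total=17
k=3 load=t3/8c comp=t2/9c wait=9 total=26
k=4 load=t4/2c comp=t3/9c wait=9 total=35
k=5 load=t5/2c comp=t4/3c wait=3 total=38
k=6 load=t6/3c comp=t5/4c wait=4 total=42
k=7 load=- comp=t6/8c wait=8 total=50

step 6: A=load:t6 B=compute:t5 [compute-bound]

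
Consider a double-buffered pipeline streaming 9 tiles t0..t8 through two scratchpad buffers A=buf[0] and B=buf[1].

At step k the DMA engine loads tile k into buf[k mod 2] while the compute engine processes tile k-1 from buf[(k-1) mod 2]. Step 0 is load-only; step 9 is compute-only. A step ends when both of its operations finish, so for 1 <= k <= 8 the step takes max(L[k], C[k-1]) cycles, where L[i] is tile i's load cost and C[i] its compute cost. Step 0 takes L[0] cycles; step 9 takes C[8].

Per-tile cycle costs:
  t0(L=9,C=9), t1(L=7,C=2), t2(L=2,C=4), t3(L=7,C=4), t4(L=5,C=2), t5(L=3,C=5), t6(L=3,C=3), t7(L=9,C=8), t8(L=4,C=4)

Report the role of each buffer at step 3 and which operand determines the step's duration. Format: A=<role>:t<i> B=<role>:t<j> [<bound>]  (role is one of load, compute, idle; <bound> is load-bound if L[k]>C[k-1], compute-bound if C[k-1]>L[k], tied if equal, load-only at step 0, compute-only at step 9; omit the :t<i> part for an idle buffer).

  0. 9=9c; end=9; A:t0 B:-
  1. max(7,9)=9c; end=18; A:t0 B:t1
  2. max(2,2)=2c; end=20; A:t2 B:t1
  3. max(7,4)=7c; end=27; A:t2 B:t3
  4. max(5,4)=5c; end=32; A:t4 B:t3
  5. max(3,2)=3c; end=35; A:t4 B:t5
  6. max(3,5)=5c; end=40; A:t6 B:t5
  7. max(9,3)=9c; end=49; A:t6 B:t7
  8. max(4,8)=8c; end=57; A:t8 B:t7
  9. 4=4c; end=61; A:t8 B:t7

step 3: A=compute:t2 B=load:t3 [load-bound]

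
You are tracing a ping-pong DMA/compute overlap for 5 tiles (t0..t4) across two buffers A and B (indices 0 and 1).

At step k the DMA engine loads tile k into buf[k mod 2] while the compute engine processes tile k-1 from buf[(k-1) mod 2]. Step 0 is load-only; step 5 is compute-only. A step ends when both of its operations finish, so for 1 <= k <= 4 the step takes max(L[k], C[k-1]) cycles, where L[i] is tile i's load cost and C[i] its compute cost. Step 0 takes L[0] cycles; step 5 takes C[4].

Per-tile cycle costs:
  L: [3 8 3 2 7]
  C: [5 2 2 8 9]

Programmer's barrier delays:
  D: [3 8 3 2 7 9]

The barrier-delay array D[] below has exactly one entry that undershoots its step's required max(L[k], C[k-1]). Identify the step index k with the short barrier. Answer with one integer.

step 0: need L[0]=3 = 3; D[0]=3 ok
step 1: need max(L[1]=8,C[0]=5) = 8; D[1]=8 ok
step 2: need max(L[2]=3,C[1]=2) = 3; D[2]=3 ok
step 3: need max(L[3]=2,C[2]=2) = 2; D[3]=2 ok
step 4: need max(L[4]=7,C[3]=8) = 8; D[4]=7 SHORT
step 5: need C[4]=9 = 9; D[5]=9 ok

hazard at step 4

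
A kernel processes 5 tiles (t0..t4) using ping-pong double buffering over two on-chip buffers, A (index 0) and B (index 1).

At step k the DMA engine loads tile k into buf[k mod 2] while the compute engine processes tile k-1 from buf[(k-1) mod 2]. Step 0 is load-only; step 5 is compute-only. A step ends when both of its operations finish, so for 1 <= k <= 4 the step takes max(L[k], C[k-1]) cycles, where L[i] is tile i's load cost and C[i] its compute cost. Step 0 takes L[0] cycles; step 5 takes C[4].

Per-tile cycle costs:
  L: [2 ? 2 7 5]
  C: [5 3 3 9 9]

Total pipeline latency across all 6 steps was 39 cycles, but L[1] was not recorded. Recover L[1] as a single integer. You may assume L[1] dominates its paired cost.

step 0: dur = L[0]=2 = 2
step 1: dur = max(L[1]=?, C[0]=5) = L[1]  (unknown; binding)
step 2: dur = max(L[2]=2, C[1]=3) = 3
step 3: dur = max(L[3]=7, C[2]=3) = 7
step 4: dur = max(L[4]=5, C[3]=9) = 9
step 5: dur = C[4]=9 = 9
sum of known step durations = 30
dur[1] = total - known = 39 - 30 = 9
L[1] is the binding max in step 1, so L[1] = dur[1] = 9

L[1] = 9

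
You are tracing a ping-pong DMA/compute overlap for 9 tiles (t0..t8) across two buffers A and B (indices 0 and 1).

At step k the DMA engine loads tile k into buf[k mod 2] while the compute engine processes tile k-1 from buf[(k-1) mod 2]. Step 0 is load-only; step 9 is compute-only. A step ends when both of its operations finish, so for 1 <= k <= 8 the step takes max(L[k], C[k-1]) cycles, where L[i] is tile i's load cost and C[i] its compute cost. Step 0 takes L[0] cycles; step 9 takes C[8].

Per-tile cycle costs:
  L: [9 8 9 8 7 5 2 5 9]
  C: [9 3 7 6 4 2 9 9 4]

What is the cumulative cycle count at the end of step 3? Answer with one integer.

  0. 9=9c; end=9; A:t0 B:-
  1. max(8,9)=9c; end=18; A:t0 B:t1
  2. max(9,3)=9c; end=27; A:t2 B:t1
  3. max(8,7)=8c; end=35; A:t2 B:t3
  4. max(7,6)=7c; end=42; A:t4 B:t3
  5. max(5,4)=5c; end=47; A:t4 B:t5
  6. max(2,2)=2c; end=49; A:t6 B:t5
  7. max(5,9)=9c; end=58; A:t6 B:t7
  8. max(9,9)=9c; end=67; A:t8 B:t7
  9. 4=4c; end=71; A:t8 B:t7

end_cycle[3] = 35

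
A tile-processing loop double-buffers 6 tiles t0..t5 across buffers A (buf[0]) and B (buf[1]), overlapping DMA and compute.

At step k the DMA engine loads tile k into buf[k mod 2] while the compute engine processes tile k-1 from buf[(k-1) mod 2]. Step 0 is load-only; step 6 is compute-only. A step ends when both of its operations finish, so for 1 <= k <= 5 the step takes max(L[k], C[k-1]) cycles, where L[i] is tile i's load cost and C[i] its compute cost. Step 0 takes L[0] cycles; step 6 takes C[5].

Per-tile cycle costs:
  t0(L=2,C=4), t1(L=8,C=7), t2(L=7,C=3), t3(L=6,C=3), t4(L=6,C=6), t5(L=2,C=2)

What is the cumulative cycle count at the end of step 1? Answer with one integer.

  0. 2=2c; end=2; A:t0 B:-
  1. max(8,4)=8c; end=10; A:t0 B:t1
  2. max(7,7)=7c; end=17; A:t2 B:t1
  3. max(6,3)=6c; end=23; A:t2 B:t3
  4. max(6,3)=6c; end=29; A:t4 B:t3
  5. max(2,6)=6c; end=35; A:t4 B:t5
  6. 2=2c; end=37; A:t4 B:t5

end_cycle[1] = 10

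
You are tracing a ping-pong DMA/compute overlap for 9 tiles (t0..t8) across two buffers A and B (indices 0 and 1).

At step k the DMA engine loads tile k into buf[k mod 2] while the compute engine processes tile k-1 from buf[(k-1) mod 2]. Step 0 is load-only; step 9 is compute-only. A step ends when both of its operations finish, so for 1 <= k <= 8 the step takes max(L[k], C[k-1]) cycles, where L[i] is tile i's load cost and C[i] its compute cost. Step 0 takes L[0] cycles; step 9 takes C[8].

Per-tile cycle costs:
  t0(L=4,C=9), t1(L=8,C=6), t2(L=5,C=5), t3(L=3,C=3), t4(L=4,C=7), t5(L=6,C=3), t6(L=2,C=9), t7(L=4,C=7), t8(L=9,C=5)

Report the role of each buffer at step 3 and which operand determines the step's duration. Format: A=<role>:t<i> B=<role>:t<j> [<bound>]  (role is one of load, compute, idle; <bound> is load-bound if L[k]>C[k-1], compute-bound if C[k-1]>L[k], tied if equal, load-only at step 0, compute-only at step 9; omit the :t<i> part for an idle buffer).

[0] DMA t0→A (4c) ∥ CU idle ⇒ 4c, clock 4
[1] DMA t1→B (8c) ∥ CU A:t0 (9c) ⇒ 9c, clock 13
[2] DMA t2→A (5c) ∥ CU B:t1 (6c) ⇒ 6c, clock 19
[3] DMA t3→B (3c) ∥ CU A:t2 (5c) ⇒ 5c, clock 24
[4] DMA t4→A (4c) ∥ CU B:t3 (3c) ⇒ 4c, clock 28
[5] DMA t5→B (6c) ∥ CU A:t4 (7c) ⇒ 7c, clock 35
[6] DMA t6→A (2c) ∥ CU B:t5 (3c) ⇒ 3c, clock 38
[7] DMA t7→B (4c) ∥ CU A:t6 (9c) ⇒ 9c, clock 47
[8] DMA t8→A (9c) ∥ CU B:t7 (7c) ⇒ 9c, clock 56
[9] DMA idle ∥ CU A:t8 (5c) ⇒ 5c, clock 61

step 3: A=compute:t2 B=load:t3 [compute-bound]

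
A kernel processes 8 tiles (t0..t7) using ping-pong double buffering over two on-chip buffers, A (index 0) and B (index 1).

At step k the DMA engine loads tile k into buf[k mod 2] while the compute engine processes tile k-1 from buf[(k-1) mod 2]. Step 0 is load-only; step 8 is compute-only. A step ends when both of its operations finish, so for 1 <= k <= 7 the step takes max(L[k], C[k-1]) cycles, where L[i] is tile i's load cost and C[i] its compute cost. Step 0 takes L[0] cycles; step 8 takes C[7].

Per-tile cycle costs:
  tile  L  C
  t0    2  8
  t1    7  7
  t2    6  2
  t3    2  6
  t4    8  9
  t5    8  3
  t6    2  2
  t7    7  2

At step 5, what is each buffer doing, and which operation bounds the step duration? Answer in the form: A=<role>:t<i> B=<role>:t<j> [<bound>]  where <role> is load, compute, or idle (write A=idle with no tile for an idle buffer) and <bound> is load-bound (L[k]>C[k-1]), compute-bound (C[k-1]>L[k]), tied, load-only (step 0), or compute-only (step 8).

step 5: A=compute:t4 B=load:t5 [compute-bound]

  0. 2=2c; end=2; A:t0 B:-
  1. max(7,8)=8c; end=10; A:t0 B:t1
  2. max(6,7)=7c; end=17; A:t2 B:t1
  3. max(2,2)=2c; end=19; A:t2 B:t3
  4. max(8,6)=8c; end=27; A:t4 B:t3
  5. max(8,9)=9c; end=36; A:t4 B:t5
  6. max(2,3)=3c; end=39; A:t6 B:t5
  7. max(7,2)=7c; end=46; A:t6 B:t7
  8. 2=2c; end=48; A:t6 B:t7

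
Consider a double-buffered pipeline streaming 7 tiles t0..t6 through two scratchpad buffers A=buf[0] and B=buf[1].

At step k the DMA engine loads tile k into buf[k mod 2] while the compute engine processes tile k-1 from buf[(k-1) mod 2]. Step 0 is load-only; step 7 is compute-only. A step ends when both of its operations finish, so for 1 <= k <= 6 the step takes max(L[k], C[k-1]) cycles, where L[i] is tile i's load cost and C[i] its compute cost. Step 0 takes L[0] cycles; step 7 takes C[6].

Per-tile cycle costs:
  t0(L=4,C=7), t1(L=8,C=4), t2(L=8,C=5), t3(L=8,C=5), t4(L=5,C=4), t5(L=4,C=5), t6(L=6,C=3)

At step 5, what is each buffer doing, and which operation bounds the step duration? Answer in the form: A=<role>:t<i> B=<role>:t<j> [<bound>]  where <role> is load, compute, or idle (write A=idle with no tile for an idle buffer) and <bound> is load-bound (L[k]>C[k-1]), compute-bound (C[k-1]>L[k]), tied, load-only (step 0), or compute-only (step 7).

  0. 4=4c; end=4; A:t0 B:-
  1. max(8,7)=8c; end=12; A:t0 B:t1
  2. max(8,4)=8c; end=20; A:t2 B:t1
  3. max(8,5)=8c; end=28; A:t2 B:t3
  4. max(5,5)=5c; end=33; A:t4 B:t3
  5. max(4,4)=4c; end=37; A:t4 B:t5
  6. max(6,5)=6c; end=43; A:t6 B:t5
  7. 3=3c; end=46; A:t6 B:t5

step 5: A=compute:t4 B=load:t5 [tied]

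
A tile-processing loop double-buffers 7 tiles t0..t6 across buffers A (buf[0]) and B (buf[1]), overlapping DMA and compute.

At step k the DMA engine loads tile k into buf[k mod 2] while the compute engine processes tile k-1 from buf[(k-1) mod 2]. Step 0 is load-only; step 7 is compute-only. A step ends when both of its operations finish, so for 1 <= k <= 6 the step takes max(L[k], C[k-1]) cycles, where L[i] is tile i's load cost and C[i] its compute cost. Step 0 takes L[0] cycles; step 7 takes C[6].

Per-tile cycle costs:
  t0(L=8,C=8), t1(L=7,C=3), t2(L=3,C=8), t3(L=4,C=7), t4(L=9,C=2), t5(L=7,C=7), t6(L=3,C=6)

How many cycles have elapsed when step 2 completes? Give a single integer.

end_cycle[2] = 19

step 0: L[0]=8 → dur=8, Σ=8 | A=load:t0 B=idle [load-only]
step 1: L[1]=7 C[0]=8 → dur=8, Σ=16 | A=compute:t0 B=load:t1 [compute-bound]
step 2: L[2]=3 C[1]=3 → dur=3, Σ=19 | A=load:t2 B=compute:t1 [tied]
step 3: L[3]=4 C[2]=8 → dur=8, Σ=27 | A=compute:t2 B=load:t3 [compute-bound]
step 4: L[4]=9 C[3]=7 → dur=9, Σ=36 | A=load:t4 B=compute:t3 [load-bound]
step 5: L[5]=7 C[4]=2 → dur=7, Σ=43 | A=compute:t4 B=load:t5 [load-bound]
step 6: L[6]=3 C[5]=7 → dur=7, Σ=50 | A=load:t6 B=compute:t5 [compute-bound]
step 7: C[6]=6 → dur=6, Σ=56 | A=compute:t6 B=idle [compute-only]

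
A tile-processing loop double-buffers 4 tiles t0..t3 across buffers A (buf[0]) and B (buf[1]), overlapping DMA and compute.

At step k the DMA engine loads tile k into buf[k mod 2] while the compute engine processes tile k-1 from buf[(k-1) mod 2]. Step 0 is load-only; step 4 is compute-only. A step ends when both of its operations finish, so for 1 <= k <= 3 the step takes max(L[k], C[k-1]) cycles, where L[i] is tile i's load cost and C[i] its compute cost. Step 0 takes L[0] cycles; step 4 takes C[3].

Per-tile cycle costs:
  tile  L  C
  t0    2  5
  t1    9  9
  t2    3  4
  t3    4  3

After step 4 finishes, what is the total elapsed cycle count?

end_cycle[4] = 27

[0] DMA t0→A (2c) ∥ CU idle ⇒ 2c, clock 2
[1] DMA t1→B (9c) ∥ CU A:t0 (5c) ⇒ 9c, clock 11
[2] DMA t2→A (3c) ∥ CU B:t1 (9c) ⇒ 9c, clock 20
[3] DMA t3→B (4c) ∥ CU A:t2 (4c) ⇒ 4c, clock 24
[4] DMA idle ∥ CU B:t3 (3c) ⇒ 3c, clock 27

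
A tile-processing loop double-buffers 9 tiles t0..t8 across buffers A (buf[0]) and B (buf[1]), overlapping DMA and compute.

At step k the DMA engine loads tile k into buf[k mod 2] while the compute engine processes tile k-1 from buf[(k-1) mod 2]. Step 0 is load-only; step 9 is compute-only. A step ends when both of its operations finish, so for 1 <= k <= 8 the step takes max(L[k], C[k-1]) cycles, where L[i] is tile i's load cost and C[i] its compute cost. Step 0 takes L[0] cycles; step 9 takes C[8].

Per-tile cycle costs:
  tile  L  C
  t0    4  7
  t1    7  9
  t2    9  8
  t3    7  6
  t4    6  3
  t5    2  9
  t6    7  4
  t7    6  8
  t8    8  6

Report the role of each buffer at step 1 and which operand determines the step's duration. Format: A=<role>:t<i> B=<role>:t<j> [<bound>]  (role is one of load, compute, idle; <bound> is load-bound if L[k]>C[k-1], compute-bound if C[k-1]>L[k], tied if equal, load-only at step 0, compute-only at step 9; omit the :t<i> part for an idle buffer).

step 1: A=compute:t0 B=load:t1 [tied]

[0] DMA t0→A (4c) ∥ CU idle ⇒ 4c, clock 4
[1] DMA t1→B (7c) ∥ CU A:t0 (7c) ⇒ 7c, clock 11
[2] DMA t2→A (9c) ∥ CU B:t1 (9c) ⇒ 9c, clock 20
[3] DMA t3→B (7c) ∥ CU A:t2 (8c) ⇒ 8c, clock 28
[4] DMA t4→A (6c) ∥ CU B:t3 (6c) ⇒ 6c, clock 34
[5] DMA t5→B (2c) ∥ CU A:t4 (3c) ⇒ 3c, clock 37
[6] DMA t6→A (7c) ∥ CU B:t5 (9c) ⇒ 9c, clock 46
[7] DMA t7→B (6c) ∥ CU A:t6 (4c) ⇒ 6c, clock 52
[8] DMA t8→A (8c) ∥ CU B:t7 (8c) ⇒ 8c, clock 60
[9] DMA idle ∥ CU A:t8 (6c) ⇒ 6c, clock 66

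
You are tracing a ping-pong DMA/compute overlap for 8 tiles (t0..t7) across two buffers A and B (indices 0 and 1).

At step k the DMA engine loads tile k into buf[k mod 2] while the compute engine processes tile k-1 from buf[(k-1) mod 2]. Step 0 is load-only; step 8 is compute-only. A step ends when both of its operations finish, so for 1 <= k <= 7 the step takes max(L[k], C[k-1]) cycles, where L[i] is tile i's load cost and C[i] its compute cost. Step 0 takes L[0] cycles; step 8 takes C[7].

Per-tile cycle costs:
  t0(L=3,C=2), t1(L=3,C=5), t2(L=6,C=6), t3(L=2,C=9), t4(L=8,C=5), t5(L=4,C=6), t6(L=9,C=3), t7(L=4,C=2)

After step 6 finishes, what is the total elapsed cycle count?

end_cycle[6] = 41

[0] DMA t0→A (3c) ∥ CU idle ⇒ 3c, clock 3
[1] DMA t1→B (3c) ∥ CU A:t0 (2c) ⇒ 3c, clock 6
[2] DMA t2→A (6c) ∥ CU B:t1 (5c) ⇒ 6c, clock 12
[3] DMA t3→B (2c) ∥ CU A:t2 (6c) ⇒ 6c, clock 18
[4] DMA t4→A (8c) ∥ CU B:t3 (9c) ⇒ 9c, clock 27
[5] DMA t5→B (4c) ∥ CU A:t4 (5c) ⇒ 5c, clock 32
[6] DMA t6→A (9c) ∥ CU B:t5 (6c) ⇒ 9c, clock 41
[7] DMA t7→B (4c) ∥ CU A:t6 (3c) ⇒ 4c, clock 45
[8] DMA idle ∥ CU B:t7 (2c) ⇒ 2c, clock 47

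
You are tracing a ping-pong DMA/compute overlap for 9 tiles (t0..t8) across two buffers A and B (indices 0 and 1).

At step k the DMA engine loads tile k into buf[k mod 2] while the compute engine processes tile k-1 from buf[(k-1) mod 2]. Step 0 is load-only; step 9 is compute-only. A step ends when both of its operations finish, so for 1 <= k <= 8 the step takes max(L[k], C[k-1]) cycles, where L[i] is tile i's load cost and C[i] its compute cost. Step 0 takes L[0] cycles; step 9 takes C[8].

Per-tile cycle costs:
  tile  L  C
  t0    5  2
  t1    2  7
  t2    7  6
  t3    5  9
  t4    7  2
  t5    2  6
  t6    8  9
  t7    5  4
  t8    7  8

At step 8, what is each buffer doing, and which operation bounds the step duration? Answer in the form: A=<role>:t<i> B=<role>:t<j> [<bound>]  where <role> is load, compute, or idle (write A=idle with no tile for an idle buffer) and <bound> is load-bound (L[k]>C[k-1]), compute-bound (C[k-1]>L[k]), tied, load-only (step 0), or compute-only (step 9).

step 8: A=load:t8 B=compute:t7 [load-bound]

k=0 load=t0/5c comp=- wait=5 total=5
k=1 load=t1/2c comp=t0/2c wait=2 total=7
k=2 load=t2/7c comp=t1/7c wait=7 total=14
k=3 load=t3/5c comp=t2/6c wait=6 total=20
k=4 load=t4/7c comp=t3/9c wait=9 total=29
k=5 load=t5/2c comp=t4/2c wait=2 total=31
k=6 load=t6/8c comp=t5/6c wait=8 total=39
k=7 load=t7/5c comp=t6/9c wait=9 total=48
k=8 load=t8/7c comp=t7/4c wait=7 total=55
k=9 load=- comp=t8/8c wait=8 total=63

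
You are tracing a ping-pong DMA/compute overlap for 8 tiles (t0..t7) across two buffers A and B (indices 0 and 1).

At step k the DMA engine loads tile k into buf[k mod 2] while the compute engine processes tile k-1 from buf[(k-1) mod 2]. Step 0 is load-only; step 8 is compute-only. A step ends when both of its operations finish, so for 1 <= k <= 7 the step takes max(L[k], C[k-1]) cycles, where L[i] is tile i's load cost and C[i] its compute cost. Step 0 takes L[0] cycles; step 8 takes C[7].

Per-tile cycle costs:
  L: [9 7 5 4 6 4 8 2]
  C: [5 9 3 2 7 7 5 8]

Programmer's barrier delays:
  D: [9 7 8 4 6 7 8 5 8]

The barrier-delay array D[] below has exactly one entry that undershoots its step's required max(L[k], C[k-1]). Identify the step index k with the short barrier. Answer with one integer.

hazard at step 2

[0] required=L[0]=9=9 vs D=9 ok
[1] required=max(L[1]=7,C[0]=5)=7 vs D=7 ok
[2] required=max(L[2]=5,C[1]=9)=9 vs D=8 SHORT
[3] required=max(L[3]=4,C[2]=3)=4 vs D=4 ok
[4] required=max(L[4]=6,C[3]=2)=6 vs D=6 ok
[5] required=max(L[5]=4,C[4]=7)=7 vs D=7 ok
[6] required=max(L[6]=8,C[5]=7)=8 vs D=8 ok
[7] required=max(L[7]=2,C[6]=5)=5 vs D=5 ok
[8] required=C[7]=8=8 vs D=8 ok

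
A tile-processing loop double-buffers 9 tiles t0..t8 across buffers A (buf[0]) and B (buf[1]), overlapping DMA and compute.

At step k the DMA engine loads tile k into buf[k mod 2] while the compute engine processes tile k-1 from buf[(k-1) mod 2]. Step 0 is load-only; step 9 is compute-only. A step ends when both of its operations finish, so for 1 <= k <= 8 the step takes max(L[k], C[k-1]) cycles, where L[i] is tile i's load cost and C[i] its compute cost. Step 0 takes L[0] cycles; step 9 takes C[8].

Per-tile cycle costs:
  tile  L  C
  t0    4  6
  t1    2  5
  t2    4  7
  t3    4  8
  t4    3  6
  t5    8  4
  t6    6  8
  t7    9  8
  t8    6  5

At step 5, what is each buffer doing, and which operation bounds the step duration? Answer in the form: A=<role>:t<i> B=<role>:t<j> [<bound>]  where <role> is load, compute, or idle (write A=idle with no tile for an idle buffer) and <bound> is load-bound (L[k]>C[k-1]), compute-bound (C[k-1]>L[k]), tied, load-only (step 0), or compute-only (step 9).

step 5: A=compute:t4 B=load:t5 [load-bound]

[0] DMA t0→A (4c) ∥ CU idle ⇒ 4c, clock 4
[1] DMA t1→B (2c) ∥ CU A:t0 (6c) ⇒ 6c, clock 10
[2] DMA t2→A (4c) ∥ CU B:t1 (5c) ⇒ 5c, clock 15
[3] DMA t3→B (4c) ∥ CU A:t2 (7c) ⇒ 7c, clock 22
[4] DMA t4→A (3c) ∥ CU B:t3 (8c) ⇒ 8c, clock 30
[5] DMA t5→B (8c) ∥ CU A:t4 (6c) ⇒ 8c, clock 38
[6] DMA t6→A (6c) ∥ CU B:t5 (4c) ⇒ 6c, clock 44
[7] DMA t7→B (9c) ∥ CU A:t6 (8c) ⇒ 9c, clock 53
[8] DMA t8→A (6c) ∥ CU B:t7 (8c) ⇒ 8c, clock 61
[9] DMA idle ∥ CU A:t8 (5c) ⇒ 5c, clock 66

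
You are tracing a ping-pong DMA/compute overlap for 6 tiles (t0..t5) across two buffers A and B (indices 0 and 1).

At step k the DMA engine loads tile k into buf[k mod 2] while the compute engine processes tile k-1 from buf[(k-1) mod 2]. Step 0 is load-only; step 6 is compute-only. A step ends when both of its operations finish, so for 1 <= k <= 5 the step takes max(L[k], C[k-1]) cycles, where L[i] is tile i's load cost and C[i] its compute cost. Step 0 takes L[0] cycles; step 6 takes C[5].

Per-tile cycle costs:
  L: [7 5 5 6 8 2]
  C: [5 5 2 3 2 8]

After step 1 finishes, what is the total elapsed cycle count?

[0] DMA t0→A (7c) ∥ CU idle ⇒ 7c, clock 7
[1] DMA t1→B (5c) ∥ CU A:t0 (5c) ⇒ 5c, clock 12
[2] DMA t2→A (5c) ∥ CU B:t1 (5c) ⇒ 5c, clock 17
[3] DMA t3→B (6c) ∥ CU A:t2 (2c) ⇒ 6c, clock 23
[4] DMA t4→A (8c) ∥ CU B:t3 (3c) ⇒ 8c, clock 31
[5] DMA t5→B (2c) ∥ CU A:t4 (2c) ⇒ 2c, clock 33
[6] DMA idle ∥ CU B:t5 (8c) ⇒ 8c, clock 41

end_cycle[1] = 12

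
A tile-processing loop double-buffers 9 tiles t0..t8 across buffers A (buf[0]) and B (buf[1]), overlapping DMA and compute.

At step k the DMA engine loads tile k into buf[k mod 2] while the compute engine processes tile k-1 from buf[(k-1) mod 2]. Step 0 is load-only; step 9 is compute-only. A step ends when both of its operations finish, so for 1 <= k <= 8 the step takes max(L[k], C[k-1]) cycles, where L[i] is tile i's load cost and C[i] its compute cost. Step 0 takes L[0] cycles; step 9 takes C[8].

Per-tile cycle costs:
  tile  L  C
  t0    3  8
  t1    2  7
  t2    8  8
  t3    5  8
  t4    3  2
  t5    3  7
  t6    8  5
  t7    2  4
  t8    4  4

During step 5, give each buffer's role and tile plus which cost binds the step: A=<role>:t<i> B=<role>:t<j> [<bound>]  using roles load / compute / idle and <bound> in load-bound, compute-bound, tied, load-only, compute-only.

k=0 load=t0/3c comp=- wait=3 total=3
k=1 load=t1/2c comp=t0/8c wait=8 total=11
k=2 load=t2/8c comp=t1/7c wait=8 total=19
k=3 load=t3/5c comp=t2/8c wait=8 total=27
k=4 load=t4/3c comp=t3/8c wait=8 total=35
k=5 load=t5/3c comp=t4/2c wait=3 total=38
k=6 load=t6/8c comp=t5/7c wait=8 total=46
k=7 load=t7/2c comp=t6/5c wait=5 total=51
k=8 load=t8/4c comp=t7/4c wait=4 total=55
k=9 load=- comp=t8/4c wait=4 total=59

step 5: A=compute:t4 B=load:t5 [load-bound]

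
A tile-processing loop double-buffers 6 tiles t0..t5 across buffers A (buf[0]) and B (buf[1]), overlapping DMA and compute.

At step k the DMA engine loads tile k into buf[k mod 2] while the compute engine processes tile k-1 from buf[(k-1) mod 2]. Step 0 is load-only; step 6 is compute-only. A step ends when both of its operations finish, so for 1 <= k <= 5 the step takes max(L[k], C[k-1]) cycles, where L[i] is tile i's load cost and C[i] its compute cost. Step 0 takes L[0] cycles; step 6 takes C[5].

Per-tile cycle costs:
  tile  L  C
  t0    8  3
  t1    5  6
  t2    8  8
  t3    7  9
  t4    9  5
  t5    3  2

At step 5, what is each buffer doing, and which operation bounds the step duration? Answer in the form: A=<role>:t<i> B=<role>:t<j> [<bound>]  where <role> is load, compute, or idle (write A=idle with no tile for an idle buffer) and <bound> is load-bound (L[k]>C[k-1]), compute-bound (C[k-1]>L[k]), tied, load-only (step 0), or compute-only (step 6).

k=0 load=t0/8c comp=- wait=8 total=8
k=1 load=t1/5c comp=t0/3c wait=5 total=13
k=2 load=t2/8c comp=t1/6c wait=8 total=21
k=3 load=t3/7c comp=t2/8c wait=8 total=29
k=4 load=t4/9c comp=t3/9c wait=9 total=38
k=5 load=t5/3c comp=t4/5c wait=5 total=43
k=6 load=- comp=t5/2c wait=2 total=45

step 5: A=compute:t4 B=load:t5 [compute-bound]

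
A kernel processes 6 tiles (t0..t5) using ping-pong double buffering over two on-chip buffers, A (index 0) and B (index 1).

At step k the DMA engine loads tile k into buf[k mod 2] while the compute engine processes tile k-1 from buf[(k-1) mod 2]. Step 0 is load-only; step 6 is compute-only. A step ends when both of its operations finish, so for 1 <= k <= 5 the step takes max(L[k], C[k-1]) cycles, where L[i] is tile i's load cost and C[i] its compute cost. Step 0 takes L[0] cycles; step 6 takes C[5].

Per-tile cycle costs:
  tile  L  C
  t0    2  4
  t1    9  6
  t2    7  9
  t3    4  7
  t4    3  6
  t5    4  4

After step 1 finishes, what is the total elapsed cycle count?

end_cycle[1] = 11

[0] DMA t0→A (2c) ∥ CU idle ⇒ 2c, clock 2
[1] DMA t1→B (9c) ∥ CU A:t0 (4c) ⇒ 9c, clock 11
[2] DMA t2→A (7c) ∥ CU B:t1 (6c) ⇒ 7c, clock 18
[3] DMA t3→B (4c) ∥ CU A:t2 (9c) ⇒ 9c, clock 27
[4] DMA t4→A (3c) ∥ CU B:t3 (7c) ⇒ 7c, clock 34
[5] DMA t5→B (4c) ∥ CU A:t4 (6c) ⇒ 6c, clock 40
[6] DMA idle ∥ CU B:t5 (4c) ⇒ 4c, clock 44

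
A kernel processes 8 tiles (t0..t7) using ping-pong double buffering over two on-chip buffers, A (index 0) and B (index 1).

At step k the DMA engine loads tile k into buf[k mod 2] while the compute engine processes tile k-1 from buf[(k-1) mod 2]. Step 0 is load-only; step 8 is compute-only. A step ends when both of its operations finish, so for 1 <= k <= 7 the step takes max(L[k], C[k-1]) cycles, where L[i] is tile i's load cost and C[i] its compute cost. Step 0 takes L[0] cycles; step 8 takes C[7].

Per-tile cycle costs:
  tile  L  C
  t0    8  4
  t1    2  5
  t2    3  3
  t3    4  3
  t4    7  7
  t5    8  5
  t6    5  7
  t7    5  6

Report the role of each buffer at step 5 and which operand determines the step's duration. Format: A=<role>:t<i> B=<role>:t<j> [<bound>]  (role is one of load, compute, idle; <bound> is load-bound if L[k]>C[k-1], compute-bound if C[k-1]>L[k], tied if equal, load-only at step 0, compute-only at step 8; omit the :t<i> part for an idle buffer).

step 5: A=compute:t4 B=load:t5 [load-bound]

  0. 8=8c; end=8; A:t0 B:-
  1. max(2,4)=4c; end=12; A:t0 B:t1
  2. max(3,5)=5c; end=17; A:t2 B:t1
  3. max(4,3)=4c; end=21; A:t2 B:t3
  4. max(7,3)=7c; end=28; A:t4 B:t3
  5. max(8,7)=8c; end=36; A:t4 B:t5
  6. max(5,5)=5c; end=41; A:t6 B:t5
  7. max(5,7)=7c; end=48; A:t6 B:t7
  8. 6=6c; end=54; A:t6 B:t7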